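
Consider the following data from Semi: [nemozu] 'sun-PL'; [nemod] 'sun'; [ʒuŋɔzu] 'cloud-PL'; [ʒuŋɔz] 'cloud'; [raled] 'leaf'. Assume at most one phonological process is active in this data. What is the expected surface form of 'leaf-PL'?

The root 'sun' surfaces as [nemozu] and [nemod], with a stem-final [z] ~ [d] alternation.
The stem 'cloud' ([ʒuŋɔzu], [ʒuŋɔz]) shows [z] unchanged in both environments, so [z] cannot be basic with [d] derived in isolation.
The alternation reflects intervocalic spirantization: voiced stops become fricatives between vowels. /d/ is underlying.
The one attested form of 'leaf', [raled], shows underlying /raled/. Applying the same rule between vowels gives [ralezu].

[ralezu]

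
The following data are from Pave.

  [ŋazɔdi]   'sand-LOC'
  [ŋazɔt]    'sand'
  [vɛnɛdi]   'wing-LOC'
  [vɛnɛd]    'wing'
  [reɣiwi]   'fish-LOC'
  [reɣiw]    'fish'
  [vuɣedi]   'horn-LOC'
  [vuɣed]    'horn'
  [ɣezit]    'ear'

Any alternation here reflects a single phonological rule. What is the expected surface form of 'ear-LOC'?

[ɣezidi]

The stem for 'sand' ends in [d] in [ŋazɔdi] but [t] in [ŋazɔt].
Compare 'horn', with invariant [d] in [vuɣedi] and [vuɣed]: an analysis with underlying /d/ and a rule producing [t] in isolation would wrongly predict alternation here too.
Therefore /t/ is basic and [d] is derived by intervocalic voicing (voiceless stops become voiced between vowels).
From [ɣezit] the stem 'ear' is /ɣezit/; between vowels this yields [ɣezidi].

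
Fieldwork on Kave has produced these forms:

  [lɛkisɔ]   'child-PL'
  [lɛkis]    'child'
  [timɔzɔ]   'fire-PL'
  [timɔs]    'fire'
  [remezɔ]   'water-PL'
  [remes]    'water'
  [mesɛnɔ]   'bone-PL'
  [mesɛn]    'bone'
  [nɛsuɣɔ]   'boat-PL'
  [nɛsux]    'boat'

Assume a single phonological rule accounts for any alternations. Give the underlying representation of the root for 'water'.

/remez/

The stem for 'water' ends in [z] in [remezɔ] but [s] in [remes].
Compare 'child', with invariant [s] in [lɛkisɔ] and [lɛkis]: an analysis with underlying /s/ and a rule producing [z] before the PL suffix would wrongly predict alternation here too.
The alternation reflects word-final obstruent devoicing: voiced obstruents become voiceless word-finally. /z/ is underlying.
The underlying form of 'water' is therefore /remez/.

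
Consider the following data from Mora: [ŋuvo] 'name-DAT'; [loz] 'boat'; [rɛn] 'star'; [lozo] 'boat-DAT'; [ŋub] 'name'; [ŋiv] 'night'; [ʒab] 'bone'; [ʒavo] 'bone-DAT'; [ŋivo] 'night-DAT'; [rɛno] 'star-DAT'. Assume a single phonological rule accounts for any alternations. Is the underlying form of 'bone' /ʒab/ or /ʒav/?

The stem for 'bone' ends in [b] in [ʒab] but [v] in [ʒavo].
Compare 'night', with invariant [v] in [ŋiv] and [ŋivo]: an analysis with underlying /v/ and a rule producing [b] in isolation would wrongly predict alternation here too.
The alternation reflects intervocalic spirantization: voiced stops become fricatives between vowels. /b/ is underlying.

/ʒab/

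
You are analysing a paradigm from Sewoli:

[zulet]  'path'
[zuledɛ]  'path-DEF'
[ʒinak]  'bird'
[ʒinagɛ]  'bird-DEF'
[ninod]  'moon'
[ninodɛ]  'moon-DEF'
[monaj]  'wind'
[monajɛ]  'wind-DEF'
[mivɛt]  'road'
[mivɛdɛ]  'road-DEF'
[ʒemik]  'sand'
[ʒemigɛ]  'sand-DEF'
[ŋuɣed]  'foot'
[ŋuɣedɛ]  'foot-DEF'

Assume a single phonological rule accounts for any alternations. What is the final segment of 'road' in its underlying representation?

/t/

The stem for 'road' ends in [t] in [mivɛt] but [d] in [mivɛdɛ].
If /d/ were underlying and a rule turned it into [t] in isolation, 'moon' would also alternate; but it has [d] in both [ninod] and [ninodɛ].
The underlying segment must be /t/; voiceless stops become voiced between vowels, yielding [d] there.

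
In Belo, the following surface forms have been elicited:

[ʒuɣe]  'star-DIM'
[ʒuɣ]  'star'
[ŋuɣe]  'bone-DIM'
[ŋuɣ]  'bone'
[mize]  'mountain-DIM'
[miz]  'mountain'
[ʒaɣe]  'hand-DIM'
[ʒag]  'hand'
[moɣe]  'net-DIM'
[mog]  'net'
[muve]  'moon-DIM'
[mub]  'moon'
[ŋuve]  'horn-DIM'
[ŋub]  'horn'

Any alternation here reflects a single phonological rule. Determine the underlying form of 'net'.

/mog/

'net' shows [ɣ] ~ [g] at the end of the stem ([moɣe] vs [mog]).
Compare 'star', with invariant [ɣ] in [ʒuɣe] and [ʒuɣ]: an analysis with underlying /ɣ/ and a rule producing [g] in isolation would wrongly predict alternation here too.
So /g/ is underlying, and a rule of intervocalic spirantization — voiced stops become fricatives between vowels — gives [ɣ].
The underlying form of 'net' is therefore /mog/.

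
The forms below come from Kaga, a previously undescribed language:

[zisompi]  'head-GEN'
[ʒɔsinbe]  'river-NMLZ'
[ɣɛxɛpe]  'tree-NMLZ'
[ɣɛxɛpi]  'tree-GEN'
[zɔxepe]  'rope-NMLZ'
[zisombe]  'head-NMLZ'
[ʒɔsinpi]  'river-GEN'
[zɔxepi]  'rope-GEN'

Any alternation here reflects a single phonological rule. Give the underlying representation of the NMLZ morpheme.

/-be/

The NMLZ suffix surfaces as [-be] and [-pe], depending on the final segment of the stem.
The GEN suffix, which begins with [p], is invariant after every stem; so [p] is not altered by any rule here.
The NMLZ suffix is therefore /-be/ underlyingly, with post-vocalic devoicing: voiced stops become voiceless after a vowel.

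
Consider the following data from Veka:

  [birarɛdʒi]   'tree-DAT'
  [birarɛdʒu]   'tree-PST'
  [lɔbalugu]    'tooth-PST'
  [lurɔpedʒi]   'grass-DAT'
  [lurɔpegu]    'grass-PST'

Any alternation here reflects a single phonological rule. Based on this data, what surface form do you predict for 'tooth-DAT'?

The stem for 'grass' ends in [dʒ] in [lurɔpedʒi] but [g] in [lurɔpegu].
The stem 'tree' ([birarɛdʒi], [birarɛdʒu]) shows [dʒ] unchanged in both environments, so [dʒ] cannot be basic with [g] derived before the PST suffix.
The alternation reflects palatalization before a front vowel: /g/ becomes palato-alveolar [dʒ] before a front vowel. /g/ is underlying.
The one attested form of 'tooth', [lɔbalugu], shows underlying /lɔbalug/. Applying the same rule before a front vowel gives [lɔbaludʒi].

[lɔbaludʒi]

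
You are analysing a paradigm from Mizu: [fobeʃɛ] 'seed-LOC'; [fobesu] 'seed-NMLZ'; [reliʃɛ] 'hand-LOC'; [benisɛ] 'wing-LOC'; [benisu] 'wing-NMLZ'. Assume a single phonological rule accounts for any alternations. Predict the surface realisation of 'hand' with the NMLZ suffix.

The stem for 'seed' ends in [ʃ] in [fobeʃɛ] but [s] in [fobesu].
The stem 'wing' ([benisɛ], [benisu]) shows [s] unchanged in both environments, so [s] cannot be basic with [ʃ] derived before the LOC suffix.
Therefore /ʃ/ is basic and [s] is derived by depalatalization (palato-alveolar /ʃ/ becomes [s] when no front vowel follows).
The one attested form of 'hand', [reliʃɛ], shows underlying /reliʃ/. Applying the same rule when no front vowel follows gives [relisu].

[relisu]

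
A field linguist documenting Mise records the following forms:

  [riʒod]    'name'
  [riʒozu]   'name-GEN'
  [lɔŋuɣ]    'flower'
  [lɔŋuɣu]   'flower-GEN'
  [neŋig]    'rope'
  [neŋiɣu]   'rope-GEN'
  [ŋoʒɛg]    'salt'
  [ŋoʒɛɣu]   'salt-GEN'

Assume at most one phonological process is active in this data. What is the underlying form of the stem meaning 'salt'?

'salt' shows [g] ~ [ɣ] at the end of the stem ([ŋoʒɛg] vs [ŋoʒɛɣu]).
But 'flower' keeps [ɣ] in both environments ([lɔŋuɣ], [lɔŋuɣu]), so there is no rule changing /ɣ/ to [g] in isolation.
So /g/ is underlying, and a rule of intervocalic spirantization — voiced stops become fricatives between vowels — gives [ɣ].
So 'salt' = /ŋoʒɛg/.

/ŋoʒɛg/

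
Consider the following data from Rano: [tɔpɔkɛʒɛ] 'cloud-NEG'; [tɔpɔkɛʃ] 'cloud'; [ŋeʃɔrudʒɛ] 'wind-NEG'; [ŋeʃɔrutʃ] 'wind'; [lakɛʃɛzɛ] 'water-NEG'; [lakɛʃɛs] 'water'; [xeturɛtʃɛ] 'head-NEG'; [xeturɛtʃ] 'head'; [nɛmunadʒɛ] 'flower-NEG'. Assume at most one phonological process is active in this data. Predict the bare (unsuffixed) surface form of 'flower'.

[nɛmunatʃ]

In [ŋeʃɔrudʒɛ] and [ŋeʃɔrutʃ] the final segment of 'wind' alternates: [dʒ] ~ [tʃ].
The stem 'head' ([xeturɛtʃɛ], [xeturɛtʃ]) shows [tʃ] unchanged in both environments, so [tʃ] cannot be basic with [dʒ] derived before the NEG suffix.
The underlying segment must be /dʒ/; voiced obstruents become voiceless word-finally, yielding [tʃ] there.
The one attested form of 'flower', [nɛmunadʒɛ], shows underlying /nɛmunadʒ/. Applying the same rule word-finally gives [nɛmunatʃ].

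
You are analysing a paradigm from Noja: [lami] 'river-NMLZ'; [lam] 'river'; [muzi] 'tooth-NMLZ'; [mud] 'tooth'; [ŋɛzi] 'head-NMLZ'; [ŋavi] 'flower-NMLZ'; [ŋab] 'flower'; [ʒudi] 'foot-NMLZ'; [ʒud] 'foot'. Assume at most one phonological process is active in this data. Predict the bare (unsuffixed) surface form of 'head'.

'tooth' shows [z] ~ [d] at the end of the stem ([muzi] vs [mud]).
If /d/ were underlying and a rule turned it into [z] before the NMLZ suffix, 'foot' would also alternate; but it has [d] in both [ʒudi] and [ʒud].
Therefore /z/ is basic and [d] is derived by word-final hardening (voiced fricatives become stops word-finally).
From [ŋɛzi] the stem 'head' is /ŋɛz/; word-finally this yields [ŋɛd].

[ŋɛd]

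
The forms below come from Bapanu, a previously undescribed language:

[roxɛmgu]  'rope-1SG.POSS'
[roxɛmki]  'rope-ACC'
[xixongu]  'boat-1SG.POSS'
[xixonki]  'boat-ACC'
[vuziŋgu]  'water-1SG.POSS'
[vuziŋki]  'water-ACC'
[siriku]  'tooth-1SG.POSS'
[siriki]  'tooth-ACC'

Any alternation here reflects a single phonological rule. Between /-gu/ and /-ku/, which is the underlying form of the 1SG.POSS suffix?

/-gu/

The 1SG.POSS morpheme has two allomorphs, [-gu] and [-ku].
The ACC suffix, which begins with [k], is invariant after every stem; so [k] is not altered by any rule here.
The 1SG.POSS suffix is therefore /-gu/ underlyingly, with post-vocalic devoicing: voiced stops become voiceless after a vowel.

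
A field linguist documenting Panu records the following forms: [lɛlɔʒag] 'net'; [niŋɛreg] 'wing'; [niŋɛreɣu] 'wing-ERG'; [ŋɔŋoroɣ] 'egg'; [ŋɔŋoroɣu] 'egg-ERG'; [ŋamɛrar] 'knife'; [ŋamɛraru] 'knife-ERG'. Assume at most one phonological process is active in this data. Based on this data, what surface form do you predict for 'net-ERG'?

'wing' shows [g] ~ [ɣ] at the end of the stem ([niŋɛreg] vs [niŋɛreɣu]).
If /ɣ/ were underlying and a rule turned it into [g] in isolation, 'egg' would also alternate; but it has [ɣ] in both [ŋɔŋoroɣ] and [ŋɔŋoroɣu].
The underlying segment must be /g/; voiced stops become fricatives between vowels, yielding [ɣ] there.
From [lɛlɔʒag] the stem 'net' is /lɛlɔʒag/; between vowels this yields [lɛlɔʒaɣu].

[lɛlɔʒaɣu]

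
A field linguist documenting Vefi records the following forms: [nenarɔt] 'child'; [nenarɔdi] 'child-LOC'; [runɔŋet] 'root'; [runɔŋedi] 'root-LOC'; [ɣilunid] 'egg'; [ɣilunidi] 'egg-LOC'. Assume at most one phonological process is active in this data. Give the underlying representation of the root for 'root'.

The root 'root' surfaces as [runɔŋet] and [runɔŋedi], with a stem-final [t] ~ [d] alternation.
Compare 'egg', with invariant [d] in [ɣilunid] and [ɣilunidi]: an analysis with underlying /d/ and a rule producing [t] in isolation would wrongly predict alternation here too.
Therefore /t/ is basic and [d] is derived by intervocalic voicing (voiceless stops become voiced between vowels).
So 'root' = /runɔŋet/.

/runɔŋet/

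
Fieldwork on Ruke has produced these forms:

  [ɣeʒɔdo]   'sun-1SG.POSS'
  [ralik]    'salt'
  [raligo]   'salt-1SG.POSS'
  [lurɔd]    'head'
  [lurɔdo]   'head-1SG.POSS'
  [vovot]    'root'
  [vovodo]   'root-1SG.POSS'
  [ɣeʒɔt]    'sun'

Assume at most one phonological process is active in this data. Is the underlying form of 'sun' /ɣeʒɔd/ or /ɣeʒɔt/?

/ɣeʒɔt/

The root 'sun' surfaces as [ɣeʒɔt] and [ɣeʒɔdo], with a stem-final [t] ~ [d] alternation.
If /d/ were underlying and a rule turned it into [t] in isolation, 'head' would also alternate; but it has [d] in both [lurɔd] and [lurɔdo].
The alternation reflects intervocalic voicing: voiceless stops become voiced between vowels. /t/ is underlying.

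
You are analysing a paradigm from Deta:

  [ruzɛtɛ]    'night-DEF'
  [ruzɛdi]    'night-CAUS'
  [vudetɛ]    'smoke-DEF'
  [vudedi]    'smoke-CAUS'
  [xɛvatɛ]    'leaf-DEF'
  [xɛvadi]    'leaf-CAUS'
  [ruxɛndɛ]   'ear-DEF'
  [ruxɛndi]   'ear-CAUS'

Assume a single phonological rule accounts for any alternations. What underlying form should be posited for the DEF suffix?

The DEF morpheme has two allomorphs, [-dɛ] and [-tɛ].
By contrast the CAUS suffix keeps its initial [d] throughout — that segment must be underlying.
So the underlying form is /-tɛ/, and voiceless stops become voiced after a nasal.

/-tɛ/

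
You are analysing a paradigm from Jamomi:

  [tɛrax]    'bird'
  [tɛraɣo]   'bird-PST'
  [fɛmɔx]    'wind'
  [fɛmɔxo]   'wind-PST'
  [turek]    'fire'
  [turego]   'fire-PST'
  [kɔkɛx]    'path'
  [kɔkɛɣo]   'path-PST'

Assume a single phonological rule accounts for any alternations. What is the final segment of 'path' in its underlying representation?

/ɣ/

The stem for 'path' ends in [x] in [kɔkɛx] but [ɣ] in [kɔkɛɣo].
The stem 'wind' ([fɛmɔx], [fɛmɔxo]) shows [x] unchanged in both environments, so [x] cannot be basic with [ɣ] derived before the PST suffix.
So /ɣ/ is underlying, and a rule of word-final obstruent devoicing — voiced obstruents become voiceless word-finally — gives [x].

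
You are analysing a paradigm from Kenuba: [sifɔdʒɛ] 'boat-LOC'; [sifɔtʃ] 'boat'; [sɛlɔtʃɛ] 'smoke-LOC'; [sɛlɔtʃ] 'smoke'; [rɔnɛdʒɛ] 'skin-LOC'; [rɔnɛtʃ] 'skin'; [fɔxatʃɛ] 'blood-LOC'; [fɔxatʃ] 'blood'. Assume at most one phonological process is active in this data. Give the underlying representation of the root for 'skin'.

'skin' shows [dʒ] ~ [tʃ] at the end of the stem ([rɔnɛdʒɛ] vs [rɔnɛtʃ]).
If /tʃ/ were underlying and a rule turned it into [dʒ] before the LOC suffix, 'smoke' would also alternate; but it has [tʃ] in both [sɛlɔtʃɛ] and [sɛlɔtʃ].
So /dʒ/ is underlying, and a rule of word-final obstruent devoicing — voiced obstruents become voiceless word-finally — gives [tʃ].
So 'skin' = /rɔnɛdʒ/.

/rɔnɛdʒ/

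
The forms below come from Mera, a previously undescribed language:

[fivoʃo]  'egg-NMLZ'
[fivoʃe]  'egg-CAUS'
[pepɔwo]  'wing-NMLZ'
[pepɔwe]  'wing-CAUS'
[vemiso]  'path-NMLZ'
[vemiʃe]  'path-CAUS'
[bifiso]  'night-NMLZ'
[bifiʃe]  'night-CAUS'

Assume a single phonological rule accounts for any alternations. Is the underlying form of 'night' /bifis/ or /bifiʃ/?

'night' shows [s] ~ [ʃ] at the end of the stem ([bifiso] vs [bifiʃe]).
Compare 'egg', with invariant [ʃ] in [fivoʃo] and [fivoʃe]: an analysis with underlying /ʃ/ and a rule producing [s] before the NMLZ suffix would wrongly predict alternation here too.
Therefore /s/ is basic and [ʃ] is derived by palatalization before a front vowel (/s/ becomes palato-alveolar [ʃ] before a front vowel).

/bifis/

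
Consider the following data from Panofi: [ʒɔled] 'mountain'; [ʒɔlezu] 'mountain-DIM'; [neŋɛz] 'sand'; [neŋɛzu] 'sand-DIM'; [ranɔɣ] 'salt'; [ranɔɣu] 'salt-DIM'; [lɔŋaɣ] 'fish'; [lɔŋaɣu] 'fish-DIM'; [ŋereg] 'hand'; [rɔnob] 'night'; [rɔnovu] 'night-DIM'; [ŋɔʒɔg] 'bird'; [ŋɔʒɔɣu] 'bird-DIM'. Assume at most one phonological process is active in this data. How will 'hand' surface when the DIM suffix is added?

[ŋereɣu]

The stem for 'bird' ends in [g] in [ŋɔʒɔg] but [ɣ] in [ŋɔʒɔɣu].
But 'fish' keeps [ɣ] in both environments ([lɔŋaɣ], [lɔŋaɣu]), so there is no rule changing /ɣ/ to [g] in isolation.
Therefore /g/ is basic and [ɣ] is derived by intervocalic spirantization (voiced stops become fricatives between vowels).
The one attested form of 'hand', [ŋereg], shows underlying /ŋereg/. Applying the same rule between vowels gives [ŋereɣu].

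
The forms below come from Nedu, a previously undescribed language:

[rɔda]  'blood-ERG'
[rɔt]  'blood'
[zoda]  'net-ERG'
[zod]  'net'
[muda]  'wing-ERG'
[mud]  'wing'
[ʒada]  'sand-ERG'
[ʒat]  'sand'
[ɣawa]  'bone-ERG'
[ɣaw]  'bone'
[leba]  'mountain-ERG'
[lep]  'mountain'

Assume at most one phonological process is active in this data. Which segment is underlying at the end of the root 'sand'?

'sand' shows [d] ~ [t] at the end of the stem ([ʒada] vs [ʒat]).
But 'net' keeps [d] in both environments ([zoda], [zod]), so there is no rule changing /d/ to [t] in isolation.
So /t/ is underlying, and a rule of intervocalic voicing — voiceless stops become voiced between vowels — gives [d].

/t/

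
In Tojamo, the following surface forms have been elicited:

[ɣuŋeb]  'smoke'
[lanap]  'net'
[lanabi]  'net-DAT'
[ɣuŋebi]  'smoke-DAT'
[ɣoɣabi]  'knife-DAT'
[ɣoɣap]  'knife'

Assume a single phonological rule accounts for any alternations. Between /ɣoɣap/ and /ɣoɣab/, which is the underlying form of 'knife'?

/ɣoɣap/

The stem for 'knife' ends in [p] in [ɣoɣap] but [b] in [ɣoɣabi].
Compare 'smoke', with invariant [b] in [ɣuŋeb] and [ɣuŋebi]: an analysis with underlying /b/ and a rule producing [p] in isolation would wrongly predict alternation here too.
So /p/ is underlying, and a rule of intervocalic voicing — voiceless stops become voiced between vowels — gives [b].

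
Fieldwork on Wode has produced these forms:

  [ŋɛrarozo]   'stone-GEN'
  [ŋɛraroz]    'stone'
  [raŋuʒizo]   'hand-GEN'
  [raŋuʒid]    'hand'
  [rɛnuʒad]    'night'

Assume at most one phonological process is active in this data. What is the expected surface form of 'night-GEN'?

The root 'hand' surfaces as [raŋuʒizo] and [raŋuʒid], with a stem-final [z] ~ [d] alternation.
The stem 'stone' ([ŋɛrarozo], [ŋɛraroz]) shows [z] unchanged in both environments, so [z] cannot be basic with [d] derived in isolation.
The alternation reflects intervocalic spirantization: voiced stops become fricatives between vowels. /d/ is underlying.
The one attested form of 'night', [rɛnuʒad], shows underlying /rɛnuʒad/. Applying the same rule between vowels gives [rɛnuʒazo].

[rɛnuʒazo]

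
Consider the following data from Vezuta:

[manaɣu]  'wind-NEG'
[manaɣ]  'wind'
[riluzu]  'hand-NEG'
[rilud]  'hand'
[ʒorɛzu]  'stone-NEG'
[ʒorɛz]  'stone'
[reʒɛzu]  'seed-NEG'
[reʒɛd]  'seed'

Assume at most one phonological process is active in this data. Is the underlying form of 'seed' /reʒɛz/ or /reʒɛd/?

/reʒɛd/

'seed' shows [z] ~ [d] at the end of the stem ([reʒɛzu] vs [reʒɛd]).
But 'stone' keeps [z] in both environments ([ʒorɛzu], [ʒorɛz]), so there is no rule changing /z/ to [d] in isolation.
The alternation reflects intervocalic spirantization: voiced stops become fricatives between vowels. /d/ is underlying.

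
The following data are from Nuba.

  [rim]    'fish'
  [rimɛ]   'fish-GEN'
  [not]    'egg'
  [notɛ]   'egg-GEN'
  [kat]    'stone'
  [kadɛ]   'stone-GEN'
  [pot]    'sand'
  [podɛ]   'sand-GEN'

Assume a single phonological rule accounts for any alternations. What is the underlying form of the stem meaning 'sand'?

The root 'sand' surfaces as [pot] and [podɛ], with a stem-final [t] ~ [d] alternation.
Compare 'egg', with invariant [t] in [not] and [notɛ]: an analysis with underlying /t/ and a rule producing [d] before the GEN suffix would wrongly predict alternation here too.
So /d/ is underlying, and a rule of word-final obstruent devoicing — voiced obstruents become voiceless word-finally — gives [t].
So 'sand' = /pod/.

/pod/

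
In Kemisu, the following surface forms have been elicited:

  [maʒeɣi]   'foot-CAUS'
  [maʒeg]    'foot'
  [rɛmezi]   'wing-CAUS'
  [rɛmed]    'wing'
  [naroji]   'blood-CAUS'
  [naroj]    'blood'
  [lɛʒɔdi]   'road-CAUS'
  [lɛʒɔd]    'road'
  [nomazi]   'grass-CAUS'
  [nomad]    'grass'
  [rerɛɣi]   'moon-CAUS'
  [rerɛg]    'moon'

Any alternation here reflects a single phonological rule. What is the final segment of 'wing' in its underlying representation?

/z/

'wing' shows [z] ~ [d] at the end of the stem ([rɛmezi] vs [rɛmed]).
Compare 'road', with invariant [d] in [lɛʒɔdi] and [lɛʒɔd]: an analysis with underlying /d/ and a rule producing [z] before the CAUS suffix would wrongly predict alternation here too.
So /z/ is underlying, and a rule of word-final hardening — voiced fricatives become stops word-finally — gives [d].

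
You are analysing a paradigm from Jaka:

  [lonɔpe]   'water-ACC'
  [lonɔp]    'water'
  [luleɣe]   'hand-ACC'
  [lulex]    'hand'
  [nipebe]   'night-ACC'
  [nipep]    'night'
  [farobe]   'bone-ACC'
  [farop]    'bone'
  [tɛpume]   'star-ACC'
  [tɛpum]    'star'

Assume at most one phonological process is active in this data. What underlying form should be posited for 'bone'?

The root 'bone' surfaces as [farobe] and [farop], with a stem-final [b] ~ [p] alternation.
Compare 'water', with invariant [p] in [lonɔpe] and [lonɔp]: an analysis with underlying /p/ and a rule producing [b] before the ACC suffix would wrongly predict alternation here too.
So /b/ is underlying, and a rule of word-final obstruent devoicing — voiced obstruents become voiceless word-finally — gives [p].
Hence 'bone' is /farob/ underlyingly.

/farob/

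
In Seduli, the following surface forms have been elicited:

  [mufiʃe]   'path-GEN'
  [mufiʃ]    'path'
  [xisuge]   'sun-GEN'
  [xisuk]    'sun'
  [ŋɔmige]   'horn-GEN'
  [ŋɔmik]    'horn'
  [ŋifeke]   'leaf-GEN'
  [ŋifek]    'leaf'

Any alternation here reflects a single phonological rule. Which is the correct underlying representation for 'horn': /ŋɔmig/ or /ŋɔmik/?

In [ŋɔmige] and [ŋɔmik] the final segment of 'horn' alternates: [g] ~ [k].
Compare 'leaf', with invariant [k] in [ŋifeke] and [ŋifek]: an analysis with underlying /k/ and a rule producing [g] before the GEN suffix would wrongly predict alternation here too.
The alternation reflects word-final obstruent devoicing: voiced obstruents become voiceless word-finally. /g/ is underlying.

/ŋɔmig/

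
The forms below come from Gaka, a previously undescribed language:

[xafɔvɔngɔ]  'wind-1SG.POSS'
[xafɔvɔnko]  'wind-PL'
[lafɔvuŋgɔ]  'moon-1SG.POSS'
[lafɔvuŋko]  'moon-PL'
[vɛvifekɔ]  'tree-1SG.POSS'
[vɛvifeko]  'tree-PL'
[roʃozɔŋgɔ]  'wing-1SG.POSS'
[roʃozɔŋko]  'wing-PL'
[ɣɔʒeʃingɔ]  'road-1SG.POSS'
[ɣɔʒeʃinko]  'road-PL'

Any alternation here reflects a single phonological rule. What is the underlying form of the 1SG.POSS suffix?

/-gɔ/

The 1SG.POSS suffix surfaces as [-gɔ] and [-kɔ], depending on the final segment of the stem.
The PL suffix, which begins with [k], is invariant after every stem; so [k] is not altered by any rule here.
The 1SG.POSS suffix is therefore /-gɔ/ underlyingly, with post-vocalic devoicing: voiced stops become voiceless after a vowel.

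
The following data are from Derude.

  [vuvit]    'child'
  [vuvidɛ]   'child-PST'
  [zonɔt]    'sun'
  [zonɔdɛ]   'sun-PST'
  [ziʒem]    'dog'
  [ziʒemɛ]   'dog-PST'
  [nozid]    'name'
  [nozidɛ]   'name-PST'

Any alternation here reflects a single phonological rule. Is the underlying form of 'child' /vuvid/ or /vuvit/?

/vuvit/

'child' shows [t] ~ [d] at the end of the stem ([vuvit] vs [vuvidɛ]).
The stem 'name' ([nozid], [nozidɛ]) shows [d] unchanged in both environments, so [d] cannot be basic with [t] derived in isolation.
Therefore /t/ is basic and [d] is derived by intervocalic voicing (voiceless stops become voiced between vowels).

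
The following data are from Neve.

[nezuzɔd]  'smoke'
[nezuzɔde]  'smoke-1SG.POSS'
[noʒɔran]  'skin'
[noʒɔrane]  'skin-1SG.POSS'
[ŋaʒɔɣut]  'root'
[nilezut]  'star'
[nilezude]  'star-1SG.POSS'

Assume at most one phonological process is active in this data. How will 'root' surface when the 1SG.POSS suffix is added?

[ŋaʒɔɣude]

The root 'star' surfaces as [nilezut] and [nilezude], with a stem-final [t] ~ [d] alternation.
The stem 'smoke' ([nezuzɔd], [nezuzɔde]) shows [d] unchanged in both environments, so [d] cannot be basic with [t] derived in isolation.
The underlying segment must be /t/; voiceless stops become voiced between vowels, yielding [d] there.
From [ŋaʒɔɣut] the stem 'root' is /ŋaʒɔɣut/; between vowels this yields [ŋaʒɔɣude].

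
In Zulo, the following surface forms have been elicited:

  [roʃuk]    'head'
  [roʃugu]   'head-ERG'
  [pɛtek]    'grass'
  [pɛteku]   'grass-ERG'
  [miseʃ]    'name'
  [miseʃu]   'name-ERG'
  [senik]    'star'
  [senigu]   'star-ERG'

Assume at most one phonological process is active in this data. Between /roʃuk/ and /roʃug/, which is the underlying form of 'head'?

/roʃug/

In [roʃuk] and [roʃugu] the final segment of 'head' alternates: [k] ~ [g].
The stem 'grass' ([pɛtek], [pɛteku]) shows [k] unchanged in both environments, so [k] cannot be basic with [g] derived before the ERG suffix.
The alternation reflects word-final obstruent devoicing: voiced obstruents become voiceless word-finally. /g/ is underlying.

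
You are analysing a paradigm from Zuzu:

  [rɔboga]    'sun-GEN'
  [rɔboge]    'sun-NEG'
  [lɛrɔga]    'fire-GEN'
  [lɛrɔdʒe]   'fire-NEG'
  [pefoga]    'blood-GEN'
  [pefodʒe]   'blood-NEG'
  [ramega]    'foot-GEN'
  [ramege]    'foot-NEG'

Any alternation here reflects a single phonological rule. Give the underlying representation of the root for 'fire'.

/lɛrɔdʒ/

In [lɛrɔga] and [lɛrɔdʒe] the final segment of 'fire' alternates: [g] ~ [dʒ].
The stem 'sun' ([rɔboga], [rɔboge]) shows [g] unchanged in both environments, so [g] cannot be basic with [dʒ] derived before the NEG suffix.
So /dʒ/ is underlying, and a rule of depalatalization — palato-alveolar /dʒ/ becomes [g] when no front vowel follows — gives [g].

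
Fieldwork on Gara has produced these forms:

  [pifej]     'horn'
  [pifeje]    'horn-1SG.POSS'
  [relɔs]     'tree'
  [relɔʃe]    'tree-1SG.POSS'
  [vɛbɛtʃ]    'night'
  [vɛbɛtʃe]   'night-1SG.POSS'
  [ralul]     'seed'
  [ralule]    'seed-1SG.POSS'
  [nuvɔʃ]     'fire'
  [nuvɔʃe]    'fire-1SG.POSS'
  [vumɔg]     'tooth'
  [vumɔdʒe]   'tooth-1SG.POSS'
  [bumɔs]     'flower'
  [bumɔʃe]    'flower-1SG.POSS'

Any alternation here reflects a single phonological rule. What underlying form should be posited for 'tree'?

The stem for 'tree' ends in [s] in [relɔs] but [ʃ] in [relɔʃe].
If /ʃ/ were underlying and a rule turned it into [s] in isolation, 'fire' would also alternate; but it has [ʃ] in both [nuvɔʃ] and [nuvɔʃe].
So /s/ is underlying, and a rule of palatalization before a front vowel — /g/ and /s/ become palato-alveolar [dʒ] and [ʃ] before a front vowel — gives [ʃ].

/relɔs/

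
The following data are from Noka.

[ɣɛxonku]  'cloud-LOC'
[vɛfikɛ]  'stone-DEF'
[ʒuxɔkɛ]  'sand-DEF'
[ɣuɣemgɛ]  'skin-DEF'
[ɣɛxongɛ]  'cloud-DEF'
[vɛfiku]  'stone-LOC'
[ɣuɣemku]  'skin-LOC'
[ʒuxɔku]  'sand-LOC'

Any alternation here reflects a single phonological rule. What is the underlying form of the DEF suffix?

The DEF suffix surfaces as [-gɛ] and [-kɛ], depending on the final segment of the stem.
The LOC suffix, which begins with [k], is invariant after every stem; so [k] is not altered by any rule here.
The DEF suffix is therefore /-gɛ/ underlyingly, with post-vocalic devoicing: voiced stops become voiceless after a vowel.

/-gɛ/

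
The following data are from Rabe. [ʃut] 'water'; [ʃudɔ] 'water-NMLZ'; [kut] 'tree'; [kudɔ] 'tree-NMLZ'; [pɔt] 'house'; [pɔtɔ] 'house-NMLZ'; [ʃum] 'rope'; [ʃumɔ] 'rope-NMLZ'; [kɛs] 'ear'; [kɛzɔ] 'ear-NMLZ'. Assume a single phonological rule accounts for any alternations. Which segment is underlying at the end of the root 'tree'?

'tree' shows [t] ~ [d] at the end of the stem ([kut] vs [kudɔ]).
The stem 'house' ([pɔt], [pɔtɔ]) shows [t] unchanged in both environments, so [t] cannot be basic with [d] derived before the NMLZ suffix.
The underlying segment must be /d/; voiced obstruents become voiceless word-finally, yielding [t] there.

/d/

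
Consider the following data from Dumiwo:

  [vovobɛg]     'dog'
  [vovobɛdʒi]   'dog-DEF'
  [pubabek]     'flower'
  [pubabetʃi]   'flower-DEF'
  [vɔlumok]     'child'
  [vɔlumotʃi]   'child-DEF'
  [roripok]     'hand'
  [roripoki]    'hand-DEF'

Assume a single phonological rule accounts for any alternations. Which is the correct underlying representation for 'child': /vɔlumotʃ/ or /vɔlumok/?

The stem for 'child' ends in [k] in [vɔlumok] but [tʃ] in [vɔlumotʃi].
The stem 'hand' ([roripok], [roripoki]) shows [k] unchanged in both environments, so [k] cannot be basic with [tʃ] derived before the DEF suffix.
Therefore /tʃ/ is basic and [k] is derived by depalatalization (palato-alveolar /tʃ/ and /dʒ/ become [k] and [g] when no front vowel follows).

/vɔlumotʃ/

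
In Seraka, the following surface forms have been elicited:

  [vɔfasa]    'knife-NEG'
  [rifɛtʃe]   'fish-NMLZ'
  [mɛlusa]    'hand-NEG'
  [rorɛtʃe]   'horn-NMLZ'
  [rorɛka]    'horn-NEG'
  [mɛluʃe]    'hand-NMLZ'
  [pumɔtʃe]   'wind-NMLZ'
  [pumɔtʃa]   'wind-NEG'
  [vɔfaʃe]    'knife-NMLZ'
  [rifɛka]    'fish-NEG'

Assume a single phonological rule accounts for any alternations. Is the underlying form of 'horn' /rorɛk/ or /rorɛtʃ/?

'horn' shows [k] ~ [tʃ] at the end of the stem ([rorɛka] vs [rorɛtʃe]).
The stem 'wind' ([pumɔtʃa], [pumɔtʃe]) shows [tʃ] unchanged in both environments, so [tʃ] cannot be basic with [k] derived before the NEG suffix.
The alternation reflects palatalization before a front vowel: /k/ and /s/ become palato-alveolar [tʃ] and [ʃ] before a front vowel. /k/ is underlying.

/rorɛk/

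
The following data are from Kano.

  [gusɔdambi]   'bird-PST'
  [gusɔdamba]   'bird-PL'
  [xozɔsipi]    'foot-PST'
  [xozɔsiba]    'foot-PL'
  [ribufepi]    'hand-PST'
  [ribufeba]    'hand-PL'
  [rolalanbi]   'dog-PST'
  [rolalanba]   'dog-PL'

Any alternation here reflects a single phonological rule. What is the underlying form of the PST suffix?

/-pi/

The PST suffix surfaces as [-bi] and [-pi], depending on the final segment of the stem.
By contrast the PL suffix keeps its initial [b] throughout — that segment must be underlying.
The PST suffix is therefore /-pi/ underlyingly, with post-nasal voicing: voiceless stops become voiced after a nasal.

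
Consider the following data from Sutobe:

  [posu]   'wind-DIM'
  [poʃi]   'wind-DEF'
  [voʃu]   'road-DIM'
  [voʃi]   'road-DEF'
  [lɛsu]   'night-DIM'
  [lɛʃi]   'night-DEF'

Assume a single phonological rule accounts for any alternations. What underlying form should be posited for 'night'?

'night' shows [s] ~ [ʃ] at the end of the stem ([lɛsu] vs [lɛʃi]).
Compare 'road', with invariant [ʃ] in [voʃu] and [voʃi]: an analysis with underlying /ʃ/ and a rule producing [s] before the DIM suffix would wrongly predict alternation here too.
So /s/ is underlying, and a rule of palatalization before a front vowel — /s/ becomes palato-alveolar [ʃ] before a front vowel — gives [ʃ].

/lɛs/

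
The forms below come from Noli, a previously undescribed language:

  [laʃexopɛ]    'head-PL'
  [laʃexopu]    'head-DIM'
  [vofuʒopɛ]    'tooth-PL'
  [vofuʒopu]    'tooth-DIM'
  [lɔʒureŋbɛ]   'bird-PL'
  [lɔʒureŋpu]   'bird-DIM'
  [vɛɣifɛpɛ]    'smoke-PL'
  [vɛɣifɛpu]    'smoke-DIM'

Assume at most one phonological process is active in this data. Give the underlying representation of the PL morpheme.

The PL suffix surfaces as [-bɛ] and [-pɛ], depending on the final segment of the stem.
The DIM suffix, which begins with [p], is invariant after every stem; so [p] is not altered by any rule here.
The PL suffix is therefore /-bɛ/ underlyingly, with post-vocalic devoicing: voiced stops become voiceless after a vowel.

/-bɛ/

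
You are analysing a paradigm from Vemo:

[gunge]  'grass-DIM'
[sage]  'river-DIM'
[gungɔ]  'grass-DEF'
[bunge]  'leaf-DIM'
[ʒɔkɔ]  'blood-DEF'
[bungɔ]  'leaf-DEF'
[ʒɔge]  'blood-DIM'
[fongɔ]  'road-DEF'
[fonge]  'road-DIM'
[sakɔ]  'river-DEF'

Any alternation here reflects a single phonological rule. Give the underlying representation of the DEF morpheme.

/-kɔ/

The DEF suffix surfaces as [-gɔ] and [-kɔ], depending on the final segment of the stem.
By contrast the DIM suffix keeps its initial [g] throughout — that segment must be underlying.
So the underlying form is /-kɔ/, and voiceless stops become voiced after a nasal.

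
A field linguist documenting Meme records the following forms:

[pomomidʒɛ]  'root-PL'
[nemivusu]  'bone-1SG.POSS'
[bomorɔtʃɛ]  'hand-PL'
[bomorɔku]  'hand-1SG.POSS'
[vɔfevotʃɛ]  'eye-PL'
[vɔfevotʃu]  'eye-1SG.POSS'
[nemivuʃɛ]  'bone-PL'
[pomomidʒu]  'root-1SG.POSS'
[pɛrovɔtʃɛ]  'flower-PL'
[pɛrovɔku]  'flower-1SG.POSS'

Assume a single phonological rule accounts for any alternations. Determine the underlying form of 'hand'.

The root 'hand' surfaces as [bomorɔtʃɛ] and [bomorɔku], with a stem-final [tʃ] ~ [k] alternation.
Compare 'eye', with invariant [tʃ] in [vɔfevotʃɛ] and [vɔfevotʃu]: an analysis with underlying /tʃ/ and a rule producing [k] before the 1SG.POSS suffix would wrongly predict alternation here too.
Therefore /k/ is basic and [tʃ] is derived by palatalization before a front vowel (/k/ and /s/ become palato-alveolar [tʃ] and [ʃ] before a front vowel).

/bomorɔk/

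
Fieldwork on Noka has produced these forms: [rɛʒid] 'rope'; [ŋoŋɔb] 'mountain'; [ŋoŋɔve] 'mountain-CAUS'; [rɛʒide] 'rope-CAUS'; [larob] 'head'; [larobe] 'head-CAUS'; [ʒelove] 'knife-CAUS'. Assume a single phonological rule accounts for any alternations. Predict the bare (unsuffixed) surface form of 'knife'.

The stem for 'mountain' ends in [b] in [ŋoŋɔb] but [v] in [ŋoŋɔve].
But 'head' keeps [b] in both environments ([larob], [larobe]), so there is no rule changing /b/ to [v] before the CAUS suffix.
The underlying segment must be /v/; voiced fricatives become stops word-finally, yielding [b] there.
From [ʒelove] the stem 'knife' is /ʒelov/; word-finally this yields [ʒelob].

[ʒelob]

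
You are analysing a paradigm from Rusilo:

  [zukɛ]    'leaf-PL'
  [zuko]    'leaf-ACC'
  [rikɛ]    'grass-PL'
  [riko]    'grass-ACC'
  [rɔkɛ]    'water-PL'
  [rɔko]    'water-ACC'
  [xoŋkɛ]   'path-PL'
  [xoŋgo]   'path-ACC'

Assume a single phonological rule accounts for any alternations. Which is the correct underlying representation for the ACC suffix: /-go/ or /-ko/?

/-go/

The ACC suffix surfaces as [-go] and [-ko], depending on the final segment of the stem.
By contrast the PL suffix keeps its initial [k] throughout — that segment must be underlying.
The ACC suffix is therefore /-go/ underlyingly, with post-vocalic devoicing: voiced stops become voiceless after a vowel.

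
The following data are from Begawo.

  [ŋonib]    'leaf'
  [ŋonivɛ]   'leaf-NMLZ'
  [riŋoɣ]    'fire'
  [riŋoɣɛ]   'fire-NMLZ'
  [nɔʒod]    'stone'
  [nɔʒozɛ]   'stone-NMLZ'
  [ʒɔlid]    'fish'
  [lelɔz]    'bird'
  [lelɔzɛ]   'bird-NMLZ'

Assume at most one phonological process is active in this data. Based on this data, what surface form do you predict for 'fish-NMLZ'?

[ʒɔlizɛ]

'stone' shows [d] ~ [z] at the end of the stem ([nɔʒod] vs [nɔʒozɛ]).
But 'bird' keeps [z] in both environments ([lelɔz], [lelɔzɛ]), so there is no rule changing /z/ to [d] in isolation.
The alternation reflects intervocalic spirantization: voiced stops become fricatives between vowels. /d/ is underlying.
The one attested form of 'fish', [ʒɔlid], shows underlying /ʒɔlid/. Applying the same rule between vowels gives [ʒɔlizɛ].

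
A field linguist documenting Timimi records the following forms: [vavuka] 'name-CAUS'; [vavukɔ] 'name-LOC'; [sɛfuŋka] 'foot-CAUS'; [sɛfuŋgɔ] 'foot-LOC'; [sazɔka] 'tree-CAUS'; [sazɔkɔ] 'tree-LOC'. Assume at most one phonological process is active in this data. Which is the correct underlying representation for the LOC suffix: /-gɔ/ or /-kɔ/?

The LOC morpheme has two allomorphs, [-gɔ] and [-kɔ].
By contrast the CAUS suffix keeps its initial [k] throughout — that segment must be underlying.
So the underlying form is /-gɔ/, and voiced stops become voiceless after a vowel.

/-gɔ/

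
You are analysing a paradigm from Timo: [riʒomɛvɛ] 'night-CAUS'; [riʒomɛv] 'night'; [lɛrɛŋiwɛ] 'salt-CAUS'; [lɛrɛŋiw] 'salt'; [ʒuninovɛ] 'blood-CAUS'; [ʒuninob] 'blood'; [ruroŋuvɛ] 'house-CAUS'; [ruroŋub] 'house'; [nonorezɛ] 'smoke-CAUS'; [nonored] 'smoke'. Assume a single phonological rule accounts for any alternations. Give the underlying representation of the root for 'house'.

/ruroŋub/

The stem for 'house' ends in [v] in [ruroŋuvɛ] but [b] in [ruroŋub].
The stem 'night' ([riʒomɛvɛ], [riʒomɛv]) shows [v] unchanged in both environments, so [v] cannot be basic with [b] derived in isolation.
So /b/ is underlying, and a rule of intervocalic spirantization — voiced stops become fricatives between vowels — gives [v].
The underlying form of 'house' is therefore /ruroŋub/.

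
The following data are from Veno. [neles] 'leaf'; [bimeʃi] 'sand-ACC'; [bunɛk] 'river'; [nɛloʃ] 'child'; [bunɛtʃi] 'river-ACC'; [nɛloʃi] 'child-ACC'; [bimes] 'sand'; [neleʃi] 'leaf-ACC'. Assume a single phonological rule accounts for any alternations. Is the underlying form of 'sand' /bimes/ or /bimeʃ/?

/bimes/

The root 'sand' surfaces as [bimeʃi] and [bimes], with a stem-final [ʃ] ~ [s] alternation.
Compare 'child', with invariant [ʃ] in [nɛloʃi] and [nɛloʃ]: an analysis with underlying /ʃ/ and a rule producing [s] in isolation would wrongly predict alternation here too.
The underlying segment must be /s/; /k/ and /s/ become palato-alveolar [tʃ] and [ʃ] before a front vowel, yielding [ʃ] there.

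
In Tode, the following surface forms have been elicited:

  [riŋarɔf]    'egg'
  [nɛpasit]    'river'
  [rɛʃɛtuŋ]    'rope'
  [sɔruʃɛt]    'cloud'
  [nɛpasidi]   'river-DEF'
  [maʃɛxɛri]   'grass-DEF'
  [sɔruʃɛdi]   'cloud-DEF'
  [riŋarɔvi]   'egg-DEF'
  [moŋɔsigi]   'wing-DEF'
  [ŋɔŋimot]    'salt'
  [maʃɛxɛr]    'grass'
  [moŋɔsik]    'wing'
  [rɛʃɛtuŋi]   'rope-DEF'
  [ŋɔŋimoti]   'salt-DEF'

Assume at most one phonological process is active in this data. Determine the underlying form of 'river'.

'river' shows [d] ~ [t] at the end of the stem ([nɛpasidi] vs [nɛpasit]).
But 'salt' keeps [t] in both environments ([ŋɔŋimoti], [ŋɔŋimot]), so there is no rule changing /t/ to [d] before the DEF suffix.
So /d/ is underlying, and a rule of word-final obstruent devoicing — voiced obstruents become voiceless word-finally — gives [t].

/nɛpasid/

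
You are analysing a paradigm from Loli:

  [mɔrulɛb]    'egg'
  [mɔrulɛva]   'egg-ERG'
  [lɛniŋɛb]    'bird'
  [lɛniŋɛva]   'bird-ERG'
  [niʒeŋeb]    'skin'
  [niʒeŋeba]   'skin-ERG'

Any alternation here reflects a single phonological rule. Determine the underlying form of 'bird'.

/lɛniŋɛv/

'bird' shows [b] ~ [v] at the end of the stem ([lɛniŋɛb] vs [lɛniŋɛva]).
If /b/ were underlying and a rule turned it into [v] before the ERG suffix, 'skin' would also alternate; but it has [b] in both [niʒeŋeb] and [niʒeŋeba].
So /v/ is underlying, and a rule of word-final hardening — voiced fricatives become stops word-finally — gives [b].
The underlying form of 'bird' is therefore /lɛniŋɛv/.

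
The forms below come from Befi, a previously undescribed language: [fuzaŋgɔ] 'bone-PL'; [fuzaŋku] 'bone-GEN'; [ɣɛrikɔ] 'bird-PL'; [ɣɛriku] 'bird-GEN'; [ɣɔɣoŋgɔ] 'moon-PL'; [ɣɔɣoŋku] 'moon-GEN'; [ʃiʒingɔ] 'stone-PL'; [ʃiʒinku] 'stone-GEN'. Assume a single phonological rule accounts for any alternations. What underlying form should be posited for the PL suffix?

/-gɔ/

The PL morpheme has two allomorphs, [-gɔ] and [-kɔ].
The GEN suffix, which begins with [k], is invariant after every stem; so [k] is not altered by any rule here.
The PL suffix is therefore /-gɔ/ underlyingly, with post-vocalic devoicing: voiced stops become voiceless after a vowel.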